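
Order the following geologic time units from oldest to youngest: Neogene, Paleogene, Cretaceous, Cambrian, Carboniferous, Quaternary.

Cambrian, Carboniferous, Cretaceous, Paleogene, Neogene, Quaternary

Group by era (each group listed oldest first) — Paleozoic: Cambrian, Carboniferous; Mesozoic: Cretaceous; Cenozoic: Paleogene, Neogene, Quaternary. The eras run Paleozoic → Mesozoic → Cenozoic. Concatenating the groups in that era order gives oldest to youngest directly.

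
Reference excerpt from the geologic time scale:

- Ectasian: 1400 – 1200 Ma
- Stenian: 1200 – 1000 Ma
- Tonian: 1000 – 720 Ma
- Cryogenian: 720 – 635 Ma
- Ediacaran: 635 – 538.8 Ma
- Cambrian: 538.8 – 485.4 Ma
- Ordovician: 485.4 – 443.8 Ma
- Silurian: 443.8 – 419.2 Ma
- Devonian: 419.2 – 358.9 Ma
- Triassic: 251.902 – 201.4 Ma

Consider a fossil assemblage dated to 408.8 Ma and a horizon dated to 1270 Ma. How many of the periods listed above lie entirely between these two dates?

7

1270 Ma sits inside the Ectasian (1400–1200) and 408.8 Ma inside the Devonian (419.2–358.9); neither of those is wholly between the two dates.
The listed periods lying completely between them are Stenian, Tonian, Cryogenian, Ediacaran, Cambrian, Ordovician, Silurian — 7 in all.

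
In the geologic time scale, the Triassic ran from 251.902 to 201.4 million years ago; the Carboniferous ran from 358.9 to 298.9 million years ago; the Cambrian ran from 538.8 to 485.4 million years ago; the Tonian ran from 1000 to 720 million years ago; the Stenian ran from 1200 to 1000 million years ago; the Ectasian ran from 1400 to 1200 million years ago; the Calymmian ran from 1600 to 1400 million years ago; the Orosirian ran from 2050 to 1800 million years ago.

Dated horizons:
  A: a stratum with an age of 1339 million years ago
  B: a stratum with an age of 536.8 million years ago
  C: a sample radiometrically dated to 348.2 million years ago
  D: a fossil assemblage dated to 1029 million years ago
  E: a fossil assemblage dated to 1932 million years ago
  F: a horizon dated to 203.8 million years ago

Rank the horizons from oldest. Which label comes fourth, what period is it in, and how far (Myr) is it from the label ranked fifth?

B, in the Cambrian; 188.6 million years to C

Larger Ma means older, so oldest first: E 1932 > A 1339 > D 1029 > B 536.8 > C 348.2 > F 203.8.
Counting 4 along gives B (536.8 Ma); the excerpt puts that inside the Cambrian, 538.8–485.4 Ma.
Next in line is C (348.2 Ma), and 536.8 − 348.2 = 188.6 Myr.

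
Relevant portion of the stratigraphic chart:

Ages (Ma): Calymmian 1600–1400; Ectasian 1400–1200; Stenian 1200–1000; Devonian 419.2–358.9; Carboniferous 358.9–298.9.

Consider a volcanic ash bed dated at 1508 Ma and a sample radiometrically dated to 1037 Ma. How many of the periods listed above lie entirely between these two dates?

1508 Ma sits inside the Calymmian (1600–1400) and 1037 Ma inside the Stenian (1200–1000); neither of those is wholly between the two dates.
The listed periods lying completely between them are Ectasian — 1 in all.

1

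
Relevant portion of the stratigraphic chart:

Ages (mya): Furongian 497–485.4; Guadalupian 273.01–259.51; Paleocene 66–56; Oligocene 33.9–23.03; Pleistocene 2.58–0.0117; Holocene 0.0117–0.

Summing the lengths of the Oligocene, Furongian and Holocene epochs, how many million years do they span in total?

22.4817 million years

Each duration: Oligocene = 10.87; Furongian = 11.6; Holocene = 0.0117.
Sum: 10.87 + 11.6 + 0.0117 = 22.4817 Myr.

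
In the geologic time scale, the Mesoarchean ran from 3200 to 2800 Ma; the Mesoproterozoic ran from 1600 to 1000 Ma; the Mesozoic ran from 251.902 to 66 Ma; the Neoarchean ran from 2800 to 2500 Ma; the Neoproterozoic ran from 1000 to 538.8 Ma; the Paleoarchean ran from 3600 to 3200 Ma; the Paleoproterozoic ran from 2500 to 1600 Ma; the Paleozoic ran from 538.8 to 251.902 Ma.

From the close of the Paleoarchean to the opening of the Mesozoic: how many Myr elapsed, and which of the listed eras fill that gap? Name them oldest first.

The Paleoarchean closes at 3200 Ma and the Mesozoic opens at 251.902 Ma, so the interval is 3200 − 251.902 = 2948.098 Myr.
An era fits inside if it starts at or after 3200 Ma and ends at or before 251.902 Ma; oldest first that gives Mesoarchean, Neoarchean, Paleoproterozoic, Mesoproterozoic, Neoproterozoic, Paleozoic.

2948.098 million years; Mesoarchean, Neoarchean, Paleoproterozoic, Mesoproterozoic, Neoproterozoic, Paleozoic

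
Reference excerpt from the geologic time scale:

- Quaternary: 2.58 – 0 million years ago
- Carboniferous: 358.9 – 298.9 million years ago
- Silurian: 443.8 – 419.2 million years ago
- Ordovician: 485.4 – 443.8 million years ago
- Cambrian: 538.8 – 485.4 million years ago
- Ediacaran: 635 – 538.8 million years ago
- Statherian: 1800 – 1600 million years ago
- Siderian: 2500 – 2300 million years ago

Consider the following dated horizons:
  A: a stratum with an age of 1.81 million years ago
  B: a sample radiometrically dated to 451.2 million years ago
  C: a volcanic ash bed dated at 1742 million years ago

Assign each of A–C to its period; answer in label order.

A — Quaternary; B — Ordovician; C — Statherian

Match each age against the start–end ranges in the excerpt: A = 1.81 Ma → Quaternary (2.58–0); B = 451.2 Ma → Ordovician (485.4–443.8); C = 1742 Ma → Statherian (1800–1600).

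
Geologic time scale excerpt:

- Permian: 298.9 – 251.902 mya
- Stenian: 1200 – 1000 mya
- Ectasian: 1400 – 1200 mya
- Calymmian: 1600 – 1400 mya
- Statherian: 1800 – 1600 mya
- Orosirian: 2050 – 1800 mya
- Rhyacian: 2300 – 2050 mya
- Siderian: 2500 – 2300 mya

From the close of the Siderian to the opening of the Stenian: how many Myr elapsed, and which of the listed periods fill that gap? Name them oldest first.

1100 million years; Rhyacian, Orosirian, Statherian, Calymmian, Ectasian

End of Siderian = 2300 Ma; start of Stenian = 1200 Ma.
Gap = 2300 − 1200 = 1100 Myr.
Periods wholly inside 2300–1200 Ma: Rhyacian (2300–2050), Orosirian (2050–1800), Statherian (1800–1600), Calymmian (1600–1400), Ectasian (1400–1200).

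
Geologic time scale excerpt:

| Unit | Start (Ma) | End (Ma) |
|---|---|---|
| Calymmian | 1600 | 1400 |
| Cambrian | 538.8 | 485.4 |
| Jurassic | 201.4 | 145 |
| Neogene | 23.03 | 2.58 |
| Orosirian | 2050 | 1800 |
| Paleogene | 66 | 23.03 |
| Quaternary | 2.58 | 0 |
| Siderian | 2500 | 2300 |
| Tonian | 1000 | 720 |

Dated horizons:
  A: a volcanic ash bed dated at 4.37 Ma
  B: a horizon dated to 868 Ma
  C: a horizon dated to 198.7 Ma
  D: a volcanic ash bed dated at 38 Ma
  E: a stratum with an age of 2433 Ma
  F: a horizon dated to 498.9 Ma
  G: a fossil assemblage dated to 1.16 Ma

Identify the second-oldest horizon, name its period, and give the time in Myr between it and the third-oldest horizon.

B, in the Tonian; 369.1 million years to F

Sorted oldest-first by Ma: E (2433), B (868), F (498.9), C (198.7), D (38), A (4.37), G (1.16).
The second oldest is B at 868 Ma, which lies in 1000–720 Ma: the Tonian.
The third oldest is F at 498.9 Ma; separation = |868 − 498.9| = 369.1 Myr.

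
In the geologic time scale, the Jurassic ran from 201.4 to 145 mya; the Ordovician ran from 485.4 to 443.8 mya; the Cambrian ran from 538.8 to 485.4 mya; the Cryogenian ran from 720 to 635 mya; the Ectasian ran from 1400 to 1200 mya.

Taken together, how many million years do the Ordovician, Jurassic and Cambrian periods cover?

151.4 million years

Duration is start − end for each: (485.4 − 443.8) + (201.4 − 145) + (538.8 − 485.4).
That is 41.6 + 56.4 + 53.4, which totals 151.4 million years.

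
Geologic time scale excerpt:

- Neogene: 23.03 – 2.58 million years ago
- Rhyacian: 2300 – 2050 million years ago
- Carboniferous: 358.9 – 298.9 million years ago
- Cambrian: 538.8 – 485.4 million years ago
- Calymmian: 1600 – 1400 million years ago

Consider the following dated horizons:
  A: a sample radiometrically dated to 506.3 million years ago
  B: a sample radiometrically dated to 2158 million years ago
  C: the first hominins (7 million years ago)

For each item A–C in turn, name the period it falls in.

A — Cambrian; B — Rhyacian; C — Neogene

Match each age against the start–end ranges in the excerpt: A = 506.3 Ma → Cambrian (538.8–485.4); B = 2158 Ma → Rhyacian (2300–2050); C = 7 Ma → Neogene (23.03–2.58).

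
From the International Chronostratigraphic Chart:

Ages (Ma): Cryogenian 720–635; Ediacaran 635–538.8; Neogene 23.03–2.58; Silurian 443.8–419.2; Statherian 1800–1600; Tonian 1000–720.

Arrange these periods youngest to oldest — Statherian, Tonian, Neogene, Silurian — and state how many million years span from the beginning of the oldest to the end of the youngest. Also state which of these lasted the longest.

From the excerpt: Statherian 1800–1600; Tonian 1000–720; Neogene 23.03–2.58; Silurian 443.8–419.2 (Ma).
Larger Ma is earlier, so the oldest is Statherian and the youngest is Neogene; youngest to oldest: Neogene, Silurian, Tonian, Statherian.
Oldest start 1800 minus youngest end 2.58 gives 1797.42 Myr overall.
Individual lengths (start − end): Silurian 24.6; Statherian 200; Tonian 280; Neogene 20.45. The largest is Tonian at 280 Myr.

Neogene → Silurian → Tonian → Statherian; total span 1797.42 Myr; longest is Tonian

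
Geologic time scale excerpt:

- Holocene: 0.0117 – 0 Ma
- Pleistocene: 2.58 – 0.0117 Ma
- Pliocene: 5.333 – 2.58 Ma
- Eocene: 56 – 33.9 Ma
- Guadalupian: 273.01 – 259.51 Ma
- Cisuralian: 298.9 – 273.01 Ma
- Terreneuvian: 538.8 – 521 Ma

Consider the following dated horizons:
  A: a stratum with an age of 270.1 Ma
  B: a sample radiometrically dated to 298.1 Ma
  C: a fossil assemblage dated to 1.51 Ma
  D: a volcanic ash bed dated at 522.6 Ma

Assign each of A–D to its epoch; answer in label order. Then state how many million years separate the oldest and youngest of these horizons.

A — Guadalupian; B — Cisuralian; C — Pleistocene; D — Terreneuvian; span 521.09 million years

A: 270.1 Ma lies in 273.01–259.51 Ma, so Guadalupian.
B: 298.1 Ma lies in 298.9–273.01 Ma, so Cisuralian.
C: 1.51 Ma lies in 2.58–0.0117 Ma, so Pleistocene.
D: 522.6 Ma lies in 538.8–521 Ma, so Terreneuvian.
Oldest = 522.6 Ma, youngest = 1.51 Ma → span 521.09 Myr.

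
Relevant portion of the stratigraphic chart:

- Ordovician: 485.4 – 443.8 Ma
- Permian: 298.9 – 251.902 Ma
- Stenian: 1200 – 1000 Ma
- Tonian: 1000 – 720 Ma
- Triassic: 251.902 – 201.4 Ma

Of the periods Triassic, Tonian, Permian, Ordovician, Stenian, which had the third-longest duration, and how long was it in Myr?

Durations: Triassic 50.502; Tonian 280; Permian 46.998; Ordovician 41.6; Stenian 200 Myr.
Sorted longest-first: Tonian (280), Stenian (200), Triassic (50.502), Permian (46.998), Ordovician (41.6).
The third longest is Triassic at 50.502 Myr.

Triassic, 50.502 million years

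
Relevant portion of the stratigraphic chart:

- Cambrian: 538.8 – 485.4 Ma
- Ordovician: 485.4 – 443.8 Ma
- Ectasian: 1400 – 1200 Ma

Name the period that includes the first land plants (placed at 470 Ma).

Ordovician

470 Ma lies between 485.4 and 443.8 Ma, so it falls in the Ordovician.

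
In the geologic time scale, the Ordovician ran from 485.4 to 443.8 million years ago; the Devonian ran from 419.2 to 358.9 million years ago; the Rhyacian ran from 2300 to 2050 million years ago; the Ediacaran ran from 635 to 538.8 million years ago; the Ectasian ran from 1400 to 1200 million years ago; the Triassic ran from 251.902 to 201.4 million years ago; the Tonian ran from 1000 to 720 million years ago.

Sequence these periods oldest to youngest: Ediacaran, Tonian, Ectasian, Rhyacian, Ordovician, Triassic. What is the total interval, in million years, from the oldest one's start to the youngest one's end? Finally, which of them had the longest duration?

From the excerpt: Ediacaran 635–538.8; Tonian 1000–720; Ectasian 1400–1200; Rhyacian 2300–2050; Ordovician 485.4–443.8; Triassic 251.902–201.4 (Ma).
Larger Ma is earlier, so the oldest is Rhyacian and the youngest is Triassic; oldest to youngest: Rhyacian, Ectasian, Tonian, Ediacaran, Ordovician, Triassic.
Oldest start 2300 minus youngest end 201.4 gives 2098.6 Myr overall.
Individual lengths (start − end): Ediacaran 96.2; Ordovician 41.6; Triassic 50.502; Ectasian 200; Rhyacian 250; Tonian 280. The largest is Tonian at 280 Myr.

Rhyacian, Ectasian, Tonian, Ediacaran, Ordovician, Triassic; total span 2098.6 Myr; longest is Tonian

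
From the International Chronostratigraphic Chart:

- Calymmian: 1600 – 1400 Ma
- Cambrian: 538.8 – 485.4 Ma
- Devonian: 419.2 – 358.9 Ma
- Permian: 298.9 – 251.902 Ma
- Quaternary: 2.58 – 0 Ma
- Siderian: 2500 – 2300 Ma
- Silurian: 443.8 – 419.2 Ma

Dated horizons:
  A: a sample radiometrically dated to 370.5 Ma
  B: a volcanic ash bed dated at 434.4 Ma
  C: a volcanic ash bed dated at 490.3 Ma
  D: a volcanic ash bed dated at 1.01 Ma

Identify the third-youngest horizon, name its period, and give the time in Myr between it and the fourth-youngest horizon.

Sorted youngest-first by Ma: D (1.01), A (370.5), B (434.4), C (490.3).
The third youngest is B at 434.4 Ma, which lies in 443.8–419.2 Ma: the Silurian.
The fourth youngest is C at 490.3 Ma; separation = |434.4 − 490.3| = 55.9 Myr.

B, in the Silurian; 55.9 million years to C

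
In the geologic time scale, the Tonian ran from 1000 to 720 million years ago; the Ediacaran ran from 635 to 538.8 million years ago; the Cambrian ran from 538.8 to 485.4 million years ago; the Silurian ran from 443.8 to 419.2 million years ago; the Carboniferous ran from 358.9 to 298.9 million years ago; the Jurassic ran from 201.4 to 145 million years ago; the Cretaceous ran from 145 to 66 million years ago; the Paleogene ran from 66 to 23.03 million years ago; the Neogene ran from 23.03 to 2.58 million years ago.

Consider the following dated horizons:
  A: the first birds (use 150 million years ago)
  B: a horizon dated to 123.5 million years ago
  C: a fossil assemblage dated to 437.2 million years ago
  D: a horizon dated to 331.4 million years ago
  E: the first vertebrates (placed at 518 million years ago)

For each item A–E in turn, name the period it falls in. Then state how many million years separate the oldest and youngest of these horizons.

A — Jurassic; B — Cretaceous; C — Silurian; D — Carboniferous; E — Cambrian; span 394.5 million years

Match each age against the start–end ranges in the excerpt: A = 150 Ma → Jurassic (201.4–145); B = 123.5 Ma → Cretaceous (145–66); C = 437.2 Ma → Silurian (443.8–419.2); D = 331.4 Ma → Carboniferous (358.9–298.9); E = 518 Ma → Cambrian (538.8–485.4).
The largest age is 518 Ma and the smallest is 123.5 Ma; their difference is 394.5 Myr.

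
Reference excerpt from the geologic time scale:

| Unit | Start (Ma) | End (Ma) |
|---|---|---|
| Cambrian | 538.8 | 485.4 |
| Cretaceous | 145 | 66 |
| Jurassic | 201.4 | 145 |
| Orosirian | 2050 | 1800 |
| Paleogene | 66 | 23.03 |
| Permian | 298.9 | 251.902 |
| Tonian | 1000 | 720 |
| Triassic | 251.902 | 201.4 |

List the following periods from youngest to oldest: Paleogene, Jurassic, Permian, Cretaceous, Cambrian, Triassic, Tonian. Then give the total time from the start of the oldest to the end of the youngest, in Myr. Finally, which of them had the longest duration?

Paleogene, Cretaceous, Jurassic, Triassic, Permian, Cambrian, Tonian; total span 976.97 Myr; longest is Tonian

Start ages (Ma): Tonian 1000, Cambrian 538.8, Permian 298.9, Triassic 251.902, Jurassic 201.4, Cretaceous 145, Paleogene 66.
Ordered youngest to oldest: Paleogene, Cretaceous, Jurassic, Triassic, Permian, Cambrian, Tonian.
Span = 1000 − 23.03 = 976.97 Myr.
Durations: Jurassic 56.4, Tonian 280, Cambrian 53.4, Cretaceous 79, Triassic 50.502, Permian 46.998, Paleogene 42.97 → longest is Tonian (280 Myr).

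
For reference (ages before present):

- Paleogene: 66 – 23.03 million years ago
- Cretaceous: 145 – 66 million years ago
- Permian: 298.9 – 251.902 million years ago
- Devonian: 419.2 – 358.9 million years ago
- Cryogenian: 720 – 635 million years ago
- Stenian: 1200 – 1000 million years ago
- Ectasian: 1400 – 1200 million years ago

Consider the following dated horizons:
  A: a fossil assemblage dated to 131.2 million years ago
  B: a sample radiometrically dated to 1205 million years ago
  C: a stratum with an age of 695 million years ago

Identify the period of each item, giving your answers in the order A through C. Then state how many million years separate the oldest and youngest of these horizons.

A: 131.2 Ma lies in 145–66 Ma, so Cretaceous.
B: 1205 Ma lies in 1400–1200 Ma, so Ectasian.
C: 695 Ma lies in 720–635 Ma, so Cryogenian.
Oldest = 1205 Ma, youngest = 131.2 Ma → span 1073.8 Myr.

A — Cretaceous; B — Ectasian; C — Cryogenian; span 1073.8 million years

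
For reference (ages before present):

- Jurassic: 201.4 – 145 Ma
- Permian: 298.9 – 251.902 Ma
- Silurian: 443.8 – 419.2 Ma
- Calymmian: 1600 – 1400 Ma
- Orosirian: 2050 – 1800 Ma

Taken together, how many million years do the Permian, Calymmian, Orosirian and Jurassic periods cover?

Each duration: Permian = 46.998; Calymmian = 200; Orosirian = 250; Jurassic = 56.4.
Sum: 46.998 + 200 + 250 + 56.4 = 553.398 Myr.

553.398 million years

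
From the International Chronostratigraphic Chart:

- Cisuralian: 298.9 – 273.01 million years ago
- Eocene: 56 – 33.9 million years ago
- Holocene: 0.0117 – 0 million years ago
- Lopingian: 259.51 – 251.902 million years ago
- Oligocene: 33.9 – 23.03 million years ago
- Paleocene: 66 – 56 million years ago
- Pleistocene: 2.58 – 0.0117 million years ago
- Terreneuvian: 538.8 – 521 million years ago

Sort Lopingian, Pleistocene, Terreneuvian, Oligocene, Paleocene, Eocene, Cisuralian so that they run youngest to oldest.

Pleistocene, then Oligocene, then Eocene, then Paleocene, then Lopingian, then Cisuralian, then Terreneuvian

Read off each span (Ma): Lopingian 259.51–251.902; Pleistocene 2.58–0.0117; Terreneuvian 538.8–521; Oligocene 33.9–23.03; Paleocene 66–56; Eocene 56–33.9; Cisuralian 298.9–273.01.
Larger Ma is older, so oldest→youngest is Terreneuvian, Cisuralian, Lopingian, Paleocene, Eocene, Oligocene, Pleistocene; reverse it for youngest→oldest.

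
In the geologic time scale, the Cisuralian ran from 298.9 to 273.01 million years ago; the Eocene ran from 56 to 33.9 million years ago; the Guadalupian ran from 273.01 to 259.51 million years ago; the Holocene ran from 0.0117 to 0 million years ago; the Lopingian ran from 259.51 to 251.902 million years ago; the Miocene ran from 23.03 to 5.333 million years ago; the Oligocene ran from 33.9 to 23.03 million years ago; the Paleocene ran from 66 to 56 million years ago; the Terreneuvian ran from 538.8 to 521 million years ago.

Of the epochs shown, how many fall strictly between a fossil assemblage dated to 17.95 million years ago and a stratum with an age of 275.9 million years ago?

275.9 Ma sits inside the Cisuralian (298.9–273.01) and 17.95 Ma inside the Miocene (23.03–5.333); neither of those is wholly between the two dates.
The listed epochs lying completely between them are Guadalupian, Lopingian, Paleocene, Eocene, Oligocene — 5 in all.

5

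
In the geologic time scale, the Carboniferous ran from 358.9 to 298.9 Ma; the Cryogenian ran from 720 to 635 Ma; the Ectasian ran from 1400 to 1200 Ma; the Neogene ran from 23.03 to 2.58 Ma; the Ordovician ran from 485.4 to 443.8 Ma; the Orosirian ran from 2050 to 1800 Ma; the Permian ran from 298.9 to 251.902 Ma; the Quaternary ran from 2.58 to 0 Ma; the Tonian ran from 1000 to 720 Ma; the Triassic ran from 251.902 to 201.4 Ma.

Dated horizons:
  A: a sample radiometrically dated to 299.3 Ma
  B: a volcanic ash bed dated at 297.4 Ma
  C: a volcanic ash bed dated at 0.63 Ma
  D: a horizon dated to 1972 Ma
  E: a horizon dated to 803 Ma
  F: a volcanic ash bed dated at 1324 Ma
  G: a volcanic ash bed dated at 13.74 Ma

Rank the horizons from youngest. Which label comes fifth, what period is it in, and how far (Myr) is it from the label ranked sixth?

Smaller Ma means younger, so youngest first: C 0.63 < G 13.74 < B 297.4 < A 299.3 < E 803 < F 1324 < D 1972.
Counting 5 along gives E (803 Ma); the excerpt puts that inside the Tonian, 1000–720 Ma.
Next in line is F (1324 Ma), and 1324 − 803 = 521 Myr.

E, in the Tonian; 521 million years to F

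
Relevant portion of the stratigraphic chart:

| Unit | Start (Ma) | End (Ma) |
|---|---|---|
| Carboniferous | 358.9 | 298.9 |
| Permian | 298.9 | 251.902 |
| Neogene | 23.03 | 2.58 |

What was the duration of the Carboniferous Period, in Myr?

60 million years

358.9 − 298.9 = 60 million years.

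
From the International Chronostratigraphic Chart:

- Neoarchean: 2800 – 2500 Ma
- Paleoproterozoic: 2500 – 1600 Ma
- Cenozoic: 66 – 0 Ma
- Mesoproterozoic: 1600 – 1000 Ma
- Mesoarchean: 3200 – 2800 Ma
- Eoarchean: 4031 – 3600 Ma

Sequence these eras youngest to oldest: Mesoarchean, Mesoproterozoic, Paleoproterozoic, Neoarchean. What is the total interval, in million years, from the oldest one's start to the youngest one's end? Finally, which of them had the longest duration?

Mesoproterozoic → Paleoproterozoic → Neoarchean → Mesoarchean; total span 2200 Myr; longest is Paleoproterozoic

From the excerpt: Mesoarchean 3200–2800; Mesoproterozoic 1600–1000; Paleoproterozoic 2500–1600; Neoarchean 2800–2500 (Ma).
Larger Ma is earlier, so the oldest is Mesoarchean and the youngest is Mesoproterozoic; youngest to oldest: Mesoproterozoic, Paleoproterozoic, Neoarchean, Mesoarchean.
Oldest start 3200 minus youngest end 1000 gives 2200 Myr overall.
Individual lengths (start − end): Mesoproterozoic 600; Mesoarchean 400; Neoarchean 300; Paleoproterozoic 900. The largest is Paleoproterozoic at 900 Myr.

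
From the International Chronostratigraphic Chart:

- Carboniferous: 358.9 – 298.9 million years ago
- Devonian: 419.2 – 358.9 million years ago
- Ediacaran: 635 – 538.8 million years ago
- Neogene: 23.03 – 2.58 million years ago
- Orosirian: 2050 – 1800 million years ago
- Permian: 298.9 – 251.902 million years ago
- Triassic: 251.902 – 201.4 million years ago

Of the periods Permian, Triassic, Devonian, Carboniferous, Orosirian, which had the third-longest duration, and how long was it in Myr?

Carboniferous, 60 million years

Start − end for each: Permian 298.9 − 251.902 = 46.998; Triassic 251.902 − 201.4 = 50.502; Devonian 419.2 − 358.9 = 60.3; Carboniferous 358.9 − 298.9 = 60; Orosirian 2050 − 1800 = 250.
Ranking these from longest: Orosirian > Devonian > Carboniferous > Triassic > Permian.
Position 3 in that ranking is Carboniferous, which lasted 60 Myr.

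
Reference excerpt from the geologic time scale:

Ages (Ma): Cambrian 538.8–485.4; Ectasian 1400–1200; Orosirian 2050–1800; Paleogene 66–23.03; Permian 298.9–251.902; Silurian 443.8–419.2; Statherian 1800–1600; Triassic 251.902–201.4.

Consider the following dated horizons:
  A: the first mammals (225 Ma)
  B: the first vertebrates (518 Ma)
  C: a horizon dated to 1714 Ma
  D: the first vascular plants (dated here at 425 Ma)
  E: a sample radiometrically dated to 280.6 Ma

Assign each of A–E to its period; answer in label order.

A — Triassic; B — Cambrian; C — Statherian; D — Silurian; E — Permian

Match each age against the start–end ranges in the excerpt: A = 225 Ma → Triassic (251.902–201.4); B = 518 Ma → Cambrian (538.8–485.4); C = 1714 Ma → Statherian (1800–1600); D = 425 Ma → Silurian (443.8–419.2); E = 280.6 Ma → Permian (298.9–251.902).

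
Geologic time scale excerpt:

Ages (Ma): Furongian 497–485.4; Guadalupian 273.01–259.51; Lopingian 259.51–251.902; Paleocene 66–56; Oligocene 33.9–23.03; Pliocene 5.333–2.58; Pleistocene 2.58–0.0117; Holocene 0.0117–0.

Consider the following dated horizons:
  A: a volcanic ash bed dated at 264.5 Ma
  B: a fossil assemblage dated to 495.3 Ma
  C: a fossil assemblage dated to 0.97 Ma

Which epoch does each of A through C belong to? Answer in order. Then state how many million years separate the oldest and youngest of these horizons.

A: 264.5 Ma lies in 273.01–259.51 Ma, so Guadalupian.
B: 495.3 Ma lies in 497–485.4 Ma, so Furongian.
C: 0.97 Ma lies in 2.58–0.0117 Ma, so Pleistocene.
Oldest = 495.3 Ma, youngest = 0.97 Ma → span 494.33 Myr.

A — Guadalupian; B — Furongian; C — Pleistocene; span 494.33 million years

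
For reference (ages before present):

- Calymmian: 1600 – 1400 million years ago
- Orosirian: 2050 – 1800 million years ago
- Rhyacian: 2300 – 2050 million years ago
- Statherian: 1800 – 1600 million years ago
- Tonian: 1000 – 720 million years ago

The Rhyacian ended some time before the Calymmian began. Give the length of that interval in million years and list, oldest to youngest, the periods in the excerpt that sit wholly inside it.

The Rhyacian closes at 2050 Ma and the Calymmian opens at 1600 Ma, so the interval is 2050 − 1600 = 450 Myr.
A period fits inside if it starts at or after 2050 Ma and ends at or before 1600 Ma; oldest first that gives Orosirian, Statherian.

450 million years; Orosirian, Statherian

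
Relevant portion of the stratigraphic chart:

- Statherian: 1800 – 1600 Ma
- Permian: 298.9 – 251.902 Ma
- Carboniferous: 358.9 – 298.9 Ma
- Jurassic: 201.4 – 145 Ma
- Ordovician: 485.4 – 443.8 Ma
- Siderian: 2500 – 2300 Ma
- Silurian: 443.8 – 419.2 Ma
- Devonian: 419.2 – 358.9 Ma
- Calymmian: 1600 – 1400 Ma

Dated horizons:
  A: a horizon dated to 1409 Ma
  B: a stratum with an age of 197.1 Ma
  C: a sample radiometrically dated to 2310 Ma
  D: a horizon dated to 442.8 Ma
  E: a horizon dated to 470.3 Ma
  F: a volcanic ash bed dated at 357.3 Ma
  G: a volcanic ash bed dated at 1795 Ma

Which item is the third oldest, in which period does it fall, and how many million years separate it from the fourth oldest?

Larger Ma means older, so oldest first: C 2310 > G 1795 > A 1409 > E 470.3 > D 442.8 > F 357.3 > B 197.1.
Counting 3 along gives A (1409 Ma); the excerpt puts that inside the Calymmian, 1600–1400 Ma.
Next in line is E (470.3 Ma), and 1409 − 470.3 = 938.7 Myr.

A, in the Calymmian; 938.7 million years to E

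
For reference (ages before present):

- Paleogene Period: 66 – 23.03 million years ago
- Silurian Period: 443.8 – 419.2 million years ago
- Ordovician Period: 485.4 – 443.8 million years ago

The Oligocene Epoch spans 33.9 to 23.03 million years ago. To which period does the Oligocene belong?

The Oligocene (33.9–23.03 Ma) lies entirely within 66–23.03 Ma, the Paleogene Period.

Paleogene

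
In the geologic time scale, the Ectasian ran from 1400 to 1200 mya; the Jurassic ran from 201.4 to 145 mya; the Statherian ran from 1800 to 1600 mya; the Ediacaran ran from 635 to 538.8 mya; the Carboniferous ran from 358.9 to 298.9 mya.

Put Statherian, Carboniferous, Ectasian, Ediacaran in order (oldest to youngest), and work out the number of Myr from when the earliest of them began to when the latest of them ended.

Statherian → Ectasian → Ediacaran → Carboniferous; total span 1501.1 Myr

Start ages (Ma): Statherian 1800, Ectasian 1400, Ediacaran 635, Carboniferous 358.9.
Ordered oldest to youngest: Statherian, Ectasian, Ediacaran, Carboniferous.
Span = 1800 − 298.9 = 1501.1 Myr.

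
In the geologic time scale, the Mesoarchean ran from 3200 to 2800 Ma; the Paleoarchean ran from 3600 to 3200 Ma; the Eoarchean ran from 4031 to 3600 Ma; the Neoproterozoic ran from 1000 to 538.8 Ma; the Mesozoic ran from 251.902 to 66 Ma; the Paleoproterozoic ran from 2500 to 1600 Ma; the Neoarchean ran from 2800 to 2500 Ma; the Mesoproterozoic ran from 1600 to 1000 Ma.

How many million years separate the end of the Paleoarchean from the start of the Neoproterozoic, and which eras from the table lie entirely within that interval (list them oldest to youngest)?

End of Paleoarchean = 3200 Ma; start of Neoproterozoic = 1000 Ma.
Gap = 3200 − 1000 = 2200 Myr.
Eras wholly inside 3200–1000 Ma: Mesoarchean (3200–2800), Neoarchean (2800–2500), Paleoproterozoic (2500–1600), Mesoproterozoic (1600–1000).

2200 million years; Mesoarchean, Neoarchean, Paleoproterozoic, Mesoproterozoic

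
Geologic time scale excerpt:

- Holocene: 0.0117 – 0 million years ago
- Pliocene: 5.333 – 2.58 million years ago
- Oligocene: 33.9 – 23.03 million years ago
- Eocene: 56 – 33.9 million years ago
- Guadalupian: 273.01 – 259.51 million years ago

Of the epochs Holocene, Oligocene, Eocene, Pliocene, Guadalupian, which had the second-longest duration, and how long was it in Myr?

Guadalupian, 13.5 million years

Start − end for each: Holocene 0.0117 − 0 = 0.0117; Oligocene 33.9 − 23.03 = 10.87; Eocene 56 − 33.9 = 22.1; Pliocene 5.333 − 2.58 = 2.753; Guadalupian 273.01 − 259.51 = 13.5.
Ranking these from longest: Eocene > Guadalupian > Oligocene > Pliocene > Holocene.
Position 2 in that ranking is Guadalupian, which lasted 13.5 Myr.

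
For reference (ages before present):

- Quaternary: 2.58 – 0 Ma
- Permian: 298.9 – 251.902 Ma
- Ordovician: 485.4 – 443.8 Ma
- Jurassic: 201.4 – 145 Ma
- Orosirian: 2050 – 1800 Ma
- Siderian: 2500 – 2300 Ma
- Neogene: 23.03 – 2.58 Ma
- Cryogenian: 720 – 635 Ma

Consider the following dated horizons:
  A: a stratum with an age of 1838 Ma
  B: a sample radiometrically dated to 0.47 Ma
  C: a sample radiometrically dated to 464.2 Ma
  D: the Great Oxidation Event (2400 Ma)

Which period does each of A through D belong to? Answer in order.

A — Orosirian; B — Quaternary; C — Ordovician; D — Siderian

A: 1838 Ma lies in 2050–1800 Ma, so Orosirian.
B: 0.47 Ma lies in 2.58–0 Ma, so Quaternary.
C: 464.2 Ma lies in 485.4–443.8 Ma, so Ordovician.
D: 2400 Ma lies in 2500–2300 Ma, so Siderian.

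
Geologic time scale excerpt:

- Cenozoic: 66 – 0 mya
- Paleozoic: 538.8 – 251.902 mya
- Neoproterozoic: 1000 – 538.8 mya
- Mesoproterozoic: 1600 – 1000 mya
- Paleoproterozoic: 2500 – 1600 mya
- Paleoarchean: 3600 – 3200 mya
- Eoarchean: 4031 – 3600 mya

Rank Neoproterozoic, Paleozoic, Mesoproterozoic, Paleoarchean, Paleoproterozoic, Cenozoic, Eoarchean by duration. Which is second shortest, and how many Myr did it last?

Start − end for each: Neoproterozoic 1000 − 538.8 = 461.2; Paleozoic 538.8 − 251.902 = 286.898; Mesoproterozoic 1600 − 1000 = 600; Paleoarchean 3600 − 3200 = 400; Paleoproterozoic 2500 − 1600 = 900; Cenozoic 66 − 0 = 66; Eoarchean 4031 − 3600 = 431.
Ranking these from shortest: Cenozoic < Paleozoic < Paleoarchean < Eoarchean < Neoproterozoic < Mesoproterozoic < Paleoproterozoic.
Position 2 in that ranking is Paleozoic, which lasted 286.898 Myr.

Paleozoic, 286.898 million years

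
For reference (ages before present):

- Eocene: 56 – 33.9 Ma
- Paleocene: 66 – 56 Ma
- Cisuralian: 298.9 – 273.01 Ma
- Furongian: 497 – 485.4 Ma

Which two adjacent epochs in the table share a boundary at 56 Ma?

Paleocene and Eocene

The Paleocene ends at 56 Ma and the Eocene begins at 56 Ma, so they share that boundary.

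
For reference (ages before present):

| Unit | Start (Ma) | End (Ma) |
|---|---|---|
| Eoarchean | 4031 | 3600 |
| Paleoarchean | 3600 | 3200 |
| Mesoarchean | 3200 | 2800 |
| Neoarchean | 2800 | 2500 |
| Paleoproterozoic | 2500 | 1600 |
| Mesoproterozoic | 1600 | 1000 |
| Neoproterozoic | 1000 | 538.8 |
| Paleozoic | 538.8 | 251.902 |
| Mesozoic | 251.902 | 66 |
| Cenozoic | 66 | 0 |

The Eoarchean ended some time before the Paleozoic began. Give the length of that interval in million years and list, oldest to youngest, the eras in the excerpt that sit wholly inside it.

3061.2 million years; Paleoarchean, Mesoarchean, Neoarchean, Paleoproterozoic, Mesoproterozoic, Neoproterozoic

The Eoarchean closes at 3600 Ma and the Paleozoic opens at 538.8 Ma, so the interval is 3600 − 538.8 = 3061.2 Myr.
An era fits inside if it starts at or after 3600 Ma and ends at or before 538.8 Ma; oldest first that gives Paleoarchean, Mesoarchean, Neoarchean, Paleoproterozoic, Mesoproterozoic, Neoproterozoic.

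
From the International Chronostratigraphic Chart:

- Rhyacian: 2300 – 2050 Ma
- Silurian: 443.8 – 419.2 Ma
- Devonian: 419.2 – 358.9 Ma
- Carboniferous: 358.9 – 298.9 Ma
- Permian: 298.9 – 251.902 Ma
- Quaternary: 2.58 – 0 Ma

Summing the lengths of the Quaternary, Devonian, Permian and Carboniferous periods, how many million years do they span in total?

169.878 million years

Each duration: Quaternary = 2.58; Devonian = 60.3; Permian = 46.998; Carboniferous = 60.
Sum: 2.58 + 60.3 + 46.998 + 60 = 169.878 Myr.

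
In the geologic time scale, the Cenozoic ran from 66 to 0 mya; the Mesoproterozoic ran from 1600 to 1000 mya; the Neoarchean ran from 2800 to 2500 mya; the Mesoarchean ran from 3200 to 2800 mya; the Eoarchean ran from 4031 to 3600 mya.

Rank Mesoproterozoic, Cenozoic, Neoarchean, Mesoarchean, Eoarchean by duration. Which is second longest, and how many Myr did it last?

Eoarchean, 431 million years

Start − end for each: Mesoproterozoic 1600 − 1000 = 600; Cenozoic 66 − 0 = 66; Neoarchean 2800 − 2500 = 300; Mesoarchean 3200 − 2800 = 400; Eoarchean 4031 − 3600 = 431.
Ranking these from longest: Mesoproterozoic > Eoarchean > Mesoarchean > Neoarchean > Cenozoic.
Position 2 in that ranking is Eoarchean, which lasted 431 Myr.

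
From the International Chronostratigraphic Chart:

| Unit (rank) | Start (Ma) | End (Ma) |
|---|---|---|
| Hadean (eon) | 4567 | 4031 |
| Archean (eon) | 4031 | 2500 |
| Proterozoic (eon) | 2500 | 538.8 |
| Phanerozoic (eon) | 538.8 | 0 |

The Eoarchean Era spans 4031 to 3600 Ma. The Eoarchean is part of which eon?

Archean

The Eoarchean (4031–3600 Ma) lies entirely within 4031–2500 Ma, the Archean Eon.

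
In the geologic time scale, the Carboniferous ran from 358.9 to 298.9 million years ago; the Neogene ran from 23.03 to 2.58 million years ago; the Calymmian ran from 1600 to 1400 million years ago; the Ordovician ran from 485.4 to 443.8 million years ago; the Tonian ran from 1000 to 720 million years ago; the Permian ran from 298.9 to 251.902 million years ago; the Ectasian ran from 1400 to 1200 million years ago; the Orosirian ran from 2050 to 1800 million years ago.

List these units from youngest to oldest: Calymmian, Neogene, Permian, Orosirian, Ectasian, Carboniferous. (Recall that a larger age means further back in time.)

Neogene, Permian, Carboniferous, Ectasian, Calymmian, Orosirian

The oldest of these is Orosirian (starts 2050 Ma) and the youngest is Neogene (ends 2.58 Ma).
In between, by decreasing start age: Calymmian (1600), Ectasian (1400), Carboniferous (358.9), Permian (298.9).
Listing youngest first means reversing that sequence.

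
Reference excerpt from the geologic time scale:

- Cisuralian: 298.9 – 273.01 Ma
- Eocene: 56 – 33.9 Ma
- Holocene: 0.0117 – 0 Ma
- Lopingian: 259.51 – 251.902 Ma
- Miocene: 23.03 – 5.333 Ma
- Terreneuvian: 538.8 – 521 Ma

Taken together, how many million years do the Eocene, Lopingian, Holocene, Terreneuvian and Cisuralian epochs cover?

73.4097 million years

Each duration: Eocene = 22.1; Lopingian = 7.608; Holocene = 0.0117; Terreneuvian = 17.8; Cisuralian = 25.89.
Sum: 22.1 + 7.608 + 0.0117 + 17.8 + 25.89 = 73.4097 Myr.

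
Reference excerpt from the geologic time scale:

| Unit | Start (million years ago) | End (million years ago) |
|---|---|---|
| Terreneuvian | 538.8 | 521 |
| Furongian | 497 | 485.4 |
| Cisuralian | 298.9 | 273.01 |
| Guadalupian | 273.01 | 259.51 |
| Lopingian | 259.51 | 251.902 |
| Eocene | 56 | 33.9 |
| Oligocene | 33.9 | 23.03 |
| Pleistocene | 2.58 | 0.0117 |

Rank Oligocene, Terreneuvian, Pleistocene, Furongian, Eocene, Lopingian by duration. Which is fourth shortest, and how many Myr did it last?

Furongian, 11.6 million years

Durations: Oligocene 10.87; Terreneuvian 17.8; Pleistocene 2.5683; Furongian 11.6; Eocene 22.1; Lopingian 7.608 Myr.
Sorted shortest-first: Pleistocene (2.5683), Lopingian (7.608), Oligocene (10.87), Furongian (11.6), Terreneuvian (17.8), Eocene (22.1).
The fourth shortest is Furongian at 11.6 Myr.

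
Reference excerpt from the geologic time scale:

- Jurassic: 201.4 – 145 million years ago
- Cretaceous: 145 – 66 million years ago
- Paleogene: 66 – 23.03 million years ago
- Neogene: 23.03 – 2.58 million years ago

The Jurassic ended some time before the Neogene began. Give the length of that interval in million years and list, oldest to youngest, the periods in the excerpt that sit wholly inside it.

End of Jurassic = 145 Ma; start of Neogene = 23.03 Ma.
Gap = 145 − 23.03 = 121.97 Myr.
Periods wholly inside 145–23.03 Ma: Cretaceous (145–66), Paleogene (66–23.03).

121.97 million years; Cretaceous, Paleogene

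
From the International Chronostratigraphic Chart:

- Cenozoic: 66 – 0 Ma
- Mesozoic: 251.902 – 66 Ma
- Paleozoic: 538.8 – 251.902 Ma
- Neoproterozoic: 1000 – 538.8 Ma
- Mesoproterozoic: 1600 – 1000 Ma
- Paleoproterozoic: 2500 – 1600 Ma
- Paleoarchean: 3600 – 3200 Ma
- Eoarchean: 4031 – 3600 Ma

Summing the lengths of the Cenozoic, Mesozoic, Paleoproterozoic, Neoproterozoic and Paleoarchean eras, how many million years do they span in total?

Each duration: Cenozoic = 66; Mesozoic = 185.902; Paleoproterozoic = 900; Neoproterozoic = 461.2; Paleoarchean = 400.
Sum: 66 + 185.902 + 900 + 461.2 + 400 = 2013.102 Myr.

2013.102 million years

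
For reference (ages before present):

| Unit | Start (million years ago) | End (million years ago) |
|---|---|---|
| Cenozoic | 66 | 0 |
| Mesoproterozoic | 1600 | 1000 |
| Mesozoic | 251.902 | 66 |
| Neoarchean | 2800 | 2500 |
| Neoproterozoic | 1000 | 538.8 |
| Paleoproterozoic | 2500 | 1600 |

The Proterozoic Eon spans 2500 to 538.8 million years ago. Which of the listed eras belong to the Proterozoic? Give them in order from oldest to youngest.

Paleoproterozoic, Mesoproterozoic, Neoproterozoic

Eras with both bounds inside 2500–538.8 Ma: Paleoproterozoic (2500–1600), Mesoproterozoic (1600–1000), Neoproterozoic (1000–538.8).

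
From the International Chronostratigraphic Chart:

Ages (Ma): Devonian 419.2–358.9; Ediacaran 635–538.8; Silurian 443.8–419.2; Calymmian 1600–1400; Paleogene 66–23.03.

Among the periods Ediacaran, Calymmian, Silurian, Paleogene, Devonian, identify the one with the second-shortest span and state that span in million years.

Paleogene, 42.97 million years

Start − end for each: Ediacaran 635 − 538.8 = 96.2; Calymmian 1600 − 1400 = 200; Silurian 443.8 − 419.2 = 24.6; Paleogene 66 − 23.03 = 42.97; Devonian 419.2 − 358.9 = 60.3.
Ranking these from shortest: Silurian < Paleogene < Devonian < Ediacaran < Calymmian.
Position 2 in that ranking is Paleogene, which lasted 42.97 Myr.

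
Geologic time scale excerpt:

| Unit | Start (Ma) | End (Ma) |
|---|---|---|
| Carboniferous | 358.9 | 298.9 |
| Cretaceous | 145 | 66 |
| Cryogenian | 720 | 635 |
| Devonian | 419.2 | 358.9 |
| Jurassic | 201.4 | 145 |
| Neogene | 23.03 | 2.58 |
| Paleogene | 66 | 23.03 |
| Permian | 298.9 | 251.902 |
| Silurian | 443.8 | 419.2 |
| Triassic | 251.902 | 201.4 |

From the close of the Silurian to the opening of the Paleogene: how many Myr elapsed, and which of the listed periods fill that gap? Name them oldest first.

353.2 million years; Devonian, Carboniferous, Permian, Triassic, Jurassic, Cretaceous

The Silurian closes at 419.2 Ma and the Paleogene opens at 66 Ma, so the interval is 419.2 − 66 = 353.2 Myr.
A period fits inside if it starts at or after 419.2 Ma and ends at or before 66 Ma; oldest first that gives Devonian, Carboniferous, Permian, Triassic, Jurassic, Cretaceous.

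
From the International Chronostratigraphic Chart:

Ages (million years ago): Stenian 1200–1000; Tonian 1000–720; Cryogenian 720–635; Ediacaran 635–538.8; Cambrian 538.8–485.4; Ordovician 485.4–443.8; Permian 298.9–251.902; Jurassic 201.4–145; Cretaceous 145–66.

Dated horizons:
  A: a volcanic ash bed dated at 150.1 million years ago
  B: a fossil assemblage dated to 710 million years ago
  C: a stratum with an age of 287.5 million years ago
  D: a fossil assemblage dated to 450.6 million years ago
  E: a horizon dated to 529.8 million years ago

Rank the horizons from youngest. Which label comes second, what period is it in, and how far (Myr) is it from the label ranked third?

Smaller Ma means younger, so youngest first: A 150.1 < C 287.5 < D 450.6 < E 529.8 < B 710.
Counting 2 along gives C (287.5 Ma); the excerpt puts that inside the Permian, 298.9–251.902 Ma.
Next in line is D (450.6 Ma), and 450.6 − 287.5 = 163.1 Myr.

C, in the Permian; 163.1 million years to D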